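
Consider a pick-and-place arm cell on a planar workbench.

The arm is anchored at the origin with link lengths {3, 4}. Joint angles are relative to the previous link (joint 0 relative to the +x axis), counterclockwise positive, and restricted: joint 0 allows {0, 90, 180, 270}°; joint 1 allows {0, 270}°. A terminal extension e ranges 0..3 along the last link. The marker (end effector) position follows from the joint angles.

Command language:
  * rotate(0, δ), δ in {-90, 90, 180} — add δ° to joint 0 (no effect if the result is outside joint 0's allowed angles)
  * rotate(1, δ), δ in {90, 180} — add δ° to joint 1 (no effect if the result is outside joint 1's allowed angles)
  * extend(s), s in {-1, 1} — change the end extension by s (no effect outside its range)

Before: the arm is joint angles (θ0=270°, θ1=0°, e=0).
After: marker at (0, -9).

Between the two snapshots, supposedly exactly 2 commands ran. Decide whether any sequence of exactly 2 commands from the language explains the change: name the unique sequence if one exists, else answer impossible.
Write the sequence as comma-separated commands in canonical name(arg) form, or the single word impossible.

start: joint angles (θ0=270°, θ1=0°, e=0)
step 1 (extend(1)): joint angles (θ0=270°, θ1=0°, e=1)
step 2 (extend(1)): joint angles (θ0=270°, θ1=0°, e=2)
no other 2-command option fits: unique.

extend(1), extend(1)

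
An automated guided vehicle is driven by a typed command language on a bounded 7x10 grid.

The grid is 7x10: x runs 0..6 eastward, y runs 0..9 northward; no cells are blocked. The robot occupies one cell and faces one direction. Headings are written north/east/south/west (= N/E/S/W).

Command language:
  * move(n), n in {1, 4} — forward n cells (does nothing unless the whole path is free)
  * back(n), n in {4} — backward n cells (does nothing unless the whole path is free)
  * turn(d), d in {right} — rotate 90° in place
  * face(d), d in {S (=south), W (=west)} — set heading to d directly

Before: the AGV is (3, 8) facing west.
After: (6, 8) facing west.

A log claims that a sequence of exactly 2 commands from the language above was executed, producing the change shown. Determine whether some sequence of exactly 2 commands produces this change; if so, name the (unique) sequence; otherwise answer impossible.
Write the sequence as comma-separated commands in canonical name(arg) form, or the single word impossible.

key: running back(4) before move(1) would end elsewhere — order is forced
begin: (3, 8) facing west
step 1 (move(1)): (2, 8) facing west
step 2 (back(4)): (6, 8) facing west
uniquely the one of 36 2-step routes that fits.

move(1), back(4)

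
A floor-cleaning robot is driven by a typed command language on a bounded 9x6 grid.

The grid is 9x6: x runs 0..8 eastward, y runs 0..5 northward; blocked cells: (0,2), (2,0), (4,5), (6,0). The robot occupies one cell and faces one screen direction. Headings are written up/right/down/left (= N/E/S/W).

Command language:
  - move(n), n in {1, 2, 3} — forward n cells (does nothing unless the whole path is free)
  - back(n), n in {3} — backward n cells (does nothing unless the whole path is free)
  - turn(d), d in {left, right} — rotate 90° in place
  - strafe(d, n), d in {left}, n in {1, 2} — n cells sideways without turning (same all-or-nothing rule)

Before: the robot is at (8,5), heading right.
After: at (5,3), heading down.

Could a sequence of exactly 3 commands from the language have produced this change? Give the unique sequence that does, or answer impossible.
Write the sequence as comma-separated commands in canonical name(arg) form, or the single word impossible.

back(3), turn(right), move(2)

key: position moved to (5,3) AND the heading swung to S — translation plus rotation needed
from: at (8,5), heading right
step 1 (back(3)): at (5,5), heading right
step 2 (turn(right)): at (5,5), heading down
step 3 (move(2)): at (5,3), heading down
no rival 3-sequence matches.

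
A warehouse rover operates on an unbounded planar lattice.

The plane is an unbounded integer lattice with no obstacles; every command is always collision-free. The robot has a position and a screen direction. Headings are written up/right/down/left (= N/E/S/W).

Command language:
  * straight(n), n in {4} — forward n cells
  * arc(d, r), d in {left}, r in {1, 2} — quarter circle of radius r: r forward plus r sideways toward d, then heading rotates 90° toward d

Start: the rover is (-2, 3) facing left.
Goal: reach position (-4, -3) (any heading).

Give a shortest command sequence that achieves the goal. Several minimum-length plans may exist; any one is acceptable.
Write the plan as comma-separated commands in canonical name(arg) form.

start: (-2, 3) facing left
1. arc(left, 2) → (-4, 1) facing down
2. straight(4) → (-4, -3) facing down
shorter routes all fall short; 2 is best.

arc(left, 2), straight(4)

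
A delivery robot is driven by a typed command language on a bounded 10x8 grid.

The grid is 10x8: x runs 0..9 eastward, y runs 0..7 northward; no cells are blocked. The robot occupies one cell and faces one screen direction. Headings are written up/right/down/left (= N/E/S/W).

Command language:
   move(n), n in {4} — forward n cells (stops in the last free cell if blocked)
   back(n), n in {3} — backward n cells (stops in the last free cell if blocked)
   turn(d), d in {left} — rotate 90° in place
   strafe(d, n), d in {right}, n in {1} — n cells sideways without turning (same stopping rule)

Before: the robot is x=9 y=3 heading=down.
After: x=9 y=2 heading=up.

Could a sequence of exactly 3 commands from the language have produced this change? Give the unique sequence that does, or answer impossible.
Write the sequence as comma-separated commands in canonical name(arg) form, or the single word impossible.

key: position moved to (9,2) AND the heading swung to N — translation plus rotation needed
start: x=9 y=3 heading=down
1. turn(left) → x=9 y=3 heading=right
2. strafe(right, 1) → x=9 y=2 heading=right
3. turn(left) → x=9 y=2 heading=up
uniquely the one of 64 3-step routes that fits.

turn(left), strafe(right, 1), turn(left)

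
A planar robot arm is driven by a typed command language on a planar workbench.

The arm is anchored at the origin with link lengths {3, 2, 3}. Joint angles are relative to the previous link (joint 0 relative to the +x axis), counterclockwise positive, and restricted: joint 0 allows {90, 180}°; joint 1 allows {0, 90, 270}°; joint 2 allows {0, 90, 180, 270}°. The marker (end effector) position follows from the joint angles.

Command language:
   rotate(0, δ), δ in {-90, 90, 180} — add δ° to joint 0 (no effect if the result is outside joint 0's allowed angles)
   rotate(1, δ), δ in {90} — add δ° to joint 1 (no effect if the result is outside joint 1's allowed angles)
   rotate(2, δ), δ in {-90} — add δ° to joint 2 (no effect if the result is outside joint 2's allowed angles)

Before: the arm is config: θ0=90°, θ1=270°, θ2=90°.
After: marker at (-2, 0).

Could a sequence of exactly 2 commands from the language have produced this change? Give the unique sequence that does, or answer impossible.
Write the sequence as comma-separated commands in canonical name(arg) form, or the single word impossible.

rotate(1, 90), rotate(1, 90)

initial: config: θ0=90°, θ1=270°, θ2=90°
1. rotate(1, 90) → config: θ0=90°, θ1=0°, θ2=90°
2. rotate(1, 90) → config: θ0=90°, θ1=90°, θ2=90°
no other 2-command option fits: unique.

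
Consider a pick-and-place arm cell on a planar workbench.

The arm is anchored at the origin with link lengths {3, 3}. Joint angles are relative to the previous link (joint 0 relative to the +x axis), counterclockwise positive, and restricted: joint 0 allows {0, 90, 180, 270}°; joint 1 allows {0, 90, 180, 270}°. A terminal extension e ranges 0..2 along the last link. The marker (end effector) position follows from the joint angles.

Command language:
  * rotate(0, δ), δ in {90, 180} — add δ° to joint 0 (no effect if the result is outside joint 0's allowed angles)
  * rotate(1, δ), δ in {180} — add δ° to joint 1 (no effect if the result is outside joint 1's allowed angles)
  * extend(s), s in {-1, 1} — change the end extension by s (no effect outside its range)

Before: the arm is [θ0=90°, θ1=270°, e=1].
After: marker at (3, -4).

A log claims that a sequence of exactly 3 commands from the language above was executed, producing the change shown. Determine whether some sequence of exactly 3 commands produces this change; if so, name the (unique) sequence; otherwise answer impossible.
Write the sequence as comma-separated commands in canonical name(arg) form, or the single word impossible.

rotate(0, 90), rotate(0, 90), rotate(0, 90)

t0: [θ0=90°, θ1=270°, e=1]
[1] after rotate(0, 90): [θ0=180°, θ1=270°, e=1]
[2] after rotate(0, 90): [θ0=270°, θ1=270°, e=1]
[3] after rotate(0, 90): [θ0=0°, θ1=270°, e=1]
no rival 3-sequence matches.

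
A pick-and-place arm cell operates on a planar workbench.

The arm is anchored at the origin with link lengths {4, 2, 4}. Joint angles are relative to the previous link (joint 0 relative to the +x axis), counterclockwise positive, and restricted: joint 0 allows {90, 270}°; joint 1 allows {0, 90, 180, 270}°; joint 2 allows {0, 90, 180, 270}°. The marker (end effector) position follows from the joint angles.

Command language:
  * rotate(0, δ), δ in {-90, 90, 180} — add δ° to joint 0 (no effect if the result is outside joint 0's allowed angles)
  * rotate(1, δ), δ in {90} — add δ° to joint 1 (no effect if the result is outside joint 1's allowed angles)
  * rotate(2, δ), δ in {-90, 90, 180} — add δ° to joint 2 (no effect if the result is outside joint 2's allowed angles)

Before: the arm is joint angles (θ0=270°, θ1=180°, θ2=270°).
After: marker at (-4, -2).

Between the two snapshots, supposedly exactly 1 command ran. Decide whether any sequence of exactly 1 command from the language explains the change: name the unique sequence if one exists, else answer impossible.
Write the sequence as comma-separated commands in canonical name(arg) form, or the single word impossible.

from: joint angles (θ0=270°, θ1=180°, θ2=270°)
step 1 (rotate(2, 180)): joint angles (θ0=270°, θ1=180°, θ2=90°)
uniquely the one of 7 1-step routes that fits.

rotate(2, 180)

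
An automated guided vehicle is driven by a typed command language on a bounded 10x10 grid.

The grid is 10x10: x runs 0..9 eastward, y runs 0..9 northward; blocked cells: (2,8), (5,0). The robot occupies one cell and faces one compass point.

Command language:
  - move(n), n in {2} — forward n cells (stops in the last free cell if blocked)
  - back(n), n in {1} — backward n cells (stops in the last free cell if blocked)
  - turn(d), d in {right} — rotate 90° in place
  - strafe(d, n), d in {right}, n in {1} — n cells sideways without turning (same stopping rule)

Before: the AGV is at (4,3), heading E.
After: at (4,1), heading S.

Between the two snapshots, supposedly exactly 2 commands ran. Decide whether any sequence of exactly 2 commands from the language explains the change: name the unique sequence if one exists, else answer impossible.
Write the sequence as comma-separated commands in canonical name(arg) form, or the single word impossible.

key: running move(2) before turn(right) would end elsewhere — order is forced
begin: at (4,3), heading E
t=1 turn(right) ⇒ at (4,3), heading S
t=2 move(2) ⇒ at (4,1), heading S
all 16 alternatives checked — unique.

turn(right), move(2)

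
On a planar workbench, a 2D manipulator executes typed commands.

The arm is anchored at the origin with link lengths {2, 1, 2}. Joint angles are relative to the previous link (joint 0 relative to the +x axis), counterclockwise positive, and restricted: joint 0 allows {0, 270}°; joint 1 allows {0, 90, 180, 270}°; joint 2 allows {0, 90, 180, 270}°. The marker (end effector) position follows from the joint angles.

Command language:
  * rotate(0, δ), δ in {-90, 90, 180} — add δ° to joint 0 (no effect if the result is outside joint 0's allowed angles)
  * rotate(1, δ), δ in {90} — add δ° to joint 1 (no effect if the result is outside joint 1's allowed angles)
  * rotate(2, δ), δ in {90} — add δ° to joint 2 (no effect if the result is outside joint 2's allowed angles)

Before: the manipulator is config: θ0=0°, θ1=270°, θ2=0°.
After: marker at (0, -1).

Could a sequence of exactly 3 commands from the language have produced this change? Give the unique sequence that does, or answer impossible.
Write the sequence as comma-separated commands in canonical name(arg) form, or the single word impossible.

rotate(2, 90), rotate(2, 90), rotate(2, 90)

from: config: θ0=0°, θ1=270°, θ2=0°
step 1 (rotate(2, 90)): config: θ0=0°, θ1=270°, θ2=90°
step 2 (rotate(2, 90)): config: θ0=0°, θ1=270°, θ2=180°
step 3 (rotate(2, 90)): config: θ0=0°, θ1=270°, θ2=270°
no other 3-command option fits: unique.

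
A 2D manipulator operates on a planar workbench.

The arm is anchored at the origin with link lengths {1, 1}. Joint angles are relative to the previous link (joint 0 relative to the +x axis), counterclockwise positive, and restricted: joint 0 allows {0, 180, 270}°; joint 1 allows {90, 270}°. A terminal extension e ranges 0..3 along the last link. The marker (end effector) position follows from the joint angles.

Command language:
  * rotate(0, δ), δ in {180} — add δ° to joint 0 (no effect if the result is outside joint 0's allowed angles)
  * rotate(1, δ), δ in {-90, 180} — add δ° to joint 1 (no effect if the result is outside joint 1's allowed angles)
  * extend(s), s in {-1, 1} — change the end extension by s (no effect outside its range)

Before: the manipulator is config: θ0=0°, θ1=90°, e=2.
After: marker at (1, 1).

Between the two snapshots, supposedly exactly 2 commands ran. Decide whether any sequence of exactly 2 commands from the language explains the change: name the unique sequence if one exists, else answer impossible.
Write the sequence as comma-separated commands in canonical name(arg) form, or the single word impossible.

begin: config: θ0=0°, θ1=90°, e=2
[1] after extend(-1): config: θ0=0°, θ1=90°, e=1
[2] after extend(-1): config: θ0=0°, θ1=90°, e=0
all 25 alternatives checked — unique.

extend(-1), extend(-1)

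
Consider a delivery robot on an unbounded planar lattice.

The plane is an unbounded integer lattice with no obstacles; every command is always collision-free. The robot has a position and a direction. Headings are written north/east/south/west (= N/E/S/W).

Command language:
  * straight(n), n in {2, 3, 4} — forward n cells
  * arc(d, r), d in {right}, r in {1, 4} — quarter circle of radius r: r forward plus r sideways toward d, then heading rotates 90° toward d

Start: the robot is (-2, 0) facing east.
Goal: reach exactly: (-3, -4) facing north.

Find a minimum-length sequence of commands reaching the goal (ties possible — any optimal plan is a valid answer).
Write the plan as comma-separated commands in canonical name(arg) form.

t0: (-2, 0) facing east
step 1 (arc(right, 4)): (2, -4) facing south
step 2 (arc(right, 4)): (-2, -8) facing west
step 3 (arc(right, 1)): (-3, -7) facing north
step 4 (straight(3)): (-3, -4) facing north
minimal: 4 command(s), checked below 4.

arc(right, 4), arc(right, 4), arc(right, 1), straight(3)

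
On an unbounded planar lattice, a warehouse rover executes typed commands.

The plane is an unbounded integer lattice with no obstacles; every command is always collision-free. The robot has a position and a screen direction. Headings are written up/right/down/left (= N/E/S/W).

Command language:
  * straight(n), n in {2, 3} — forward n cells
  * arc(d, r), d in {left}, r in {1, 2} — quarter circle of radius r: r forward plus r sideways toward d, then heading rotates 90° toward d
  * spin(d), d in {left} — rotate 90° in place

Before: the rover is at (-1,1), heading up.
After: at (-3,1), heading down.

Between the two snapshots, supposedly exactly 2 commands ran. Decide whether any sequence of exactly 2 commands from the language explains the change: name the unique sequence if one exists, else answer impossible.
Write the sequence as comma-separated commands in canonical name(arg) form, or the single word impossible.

arc(left, 1), arc(left, 1)

key: position moved to (-3,1) AND the heading swung to S — translation plus rotation needed
from: at (-1,1), heading up
1. arc(left, 1) → at (-2,2), heading left
2. arc(left, 1) → at (-3,1), heading down
no other 2-command option fits: unique.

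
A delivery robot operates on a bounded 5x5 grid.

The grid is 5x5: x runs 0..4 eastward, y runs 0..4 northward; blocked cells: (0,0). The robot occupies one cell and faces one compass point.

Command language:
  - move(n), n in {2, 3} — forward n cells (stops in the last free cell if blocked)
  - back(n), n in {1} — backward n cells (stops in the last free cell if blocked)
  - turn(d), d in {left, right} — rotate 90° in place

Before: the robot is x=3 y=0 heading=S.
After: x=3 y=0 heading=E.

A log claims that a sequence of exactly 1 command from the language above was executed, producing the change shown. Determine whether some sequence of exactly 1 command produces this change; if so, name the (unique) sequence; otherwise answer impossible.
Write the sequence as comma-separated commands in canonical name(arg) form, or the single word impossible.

turn(left)

key: (3,0) unchanged — the single command moves nothing
from: x=3 y=0 heading=S
step 1 (turn(left)): x=3 y=0 heading=E
uniquely the one of 5 1-step routes that fits.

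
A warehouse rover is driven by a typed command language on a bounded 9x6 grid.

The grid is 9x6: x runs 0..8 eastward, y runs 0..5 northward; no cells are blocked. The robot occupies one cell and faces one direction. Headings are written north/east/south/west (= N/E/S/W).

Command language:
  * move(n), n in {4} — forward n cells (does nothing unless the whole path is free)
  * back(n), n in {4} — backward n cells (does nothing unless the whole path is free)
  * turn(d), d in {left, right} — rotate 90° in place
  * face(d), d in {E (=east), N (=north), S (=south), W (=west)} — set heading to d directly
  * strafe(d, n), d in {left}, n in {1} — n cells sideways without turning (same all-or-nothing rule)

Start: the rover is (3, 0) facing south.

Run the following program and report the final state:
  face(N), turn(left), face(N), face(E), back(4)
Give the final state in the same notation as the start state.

(3, 0) facing east

initial: (3, 0) facing south
[1] after face(N): (3, 0) facing north
[2] after turn(left): (3, 0) facing west
[3] after face(N): (3, 0) facing north
[4] after face(E): (3, 0) facing east
[5] after back(4): (3, 0) facing east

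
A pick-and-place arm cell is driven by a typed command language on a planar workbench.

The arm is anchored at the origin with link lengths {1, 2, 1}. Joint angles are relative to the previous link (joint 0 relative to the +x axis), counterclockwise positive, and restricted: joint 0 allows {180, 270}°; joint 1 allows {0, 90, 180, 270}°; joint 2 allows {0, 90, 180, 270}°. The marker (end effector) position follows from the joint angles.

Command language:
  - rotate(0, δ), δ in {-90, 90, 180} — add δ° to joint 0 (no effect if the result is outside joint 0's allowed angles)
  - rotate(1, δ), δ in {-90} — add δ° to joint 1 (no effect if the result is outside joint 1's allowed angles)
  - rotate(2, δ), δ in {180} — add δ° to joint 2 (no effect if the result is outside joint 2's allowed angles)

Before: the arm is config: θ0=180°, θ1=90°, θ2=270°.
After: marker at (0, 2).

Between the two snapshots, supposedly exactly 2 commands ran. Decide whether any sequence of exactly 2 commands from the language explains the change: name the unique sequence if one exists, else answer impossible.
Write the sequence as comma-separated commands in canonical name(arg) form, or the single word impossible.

start: config: θ0=180°, θ1=90°, θ2=270°
step 1 (rotate(1, -90)): config: θ0=180°, θ1=0°, θ2=270°
step 2 (rotate(1, -90)): config: θ0=180°, θ1=270°, θ2=270°
all 25 alternatives checked — unique.

rotate(1, -90), rotate(1, -90)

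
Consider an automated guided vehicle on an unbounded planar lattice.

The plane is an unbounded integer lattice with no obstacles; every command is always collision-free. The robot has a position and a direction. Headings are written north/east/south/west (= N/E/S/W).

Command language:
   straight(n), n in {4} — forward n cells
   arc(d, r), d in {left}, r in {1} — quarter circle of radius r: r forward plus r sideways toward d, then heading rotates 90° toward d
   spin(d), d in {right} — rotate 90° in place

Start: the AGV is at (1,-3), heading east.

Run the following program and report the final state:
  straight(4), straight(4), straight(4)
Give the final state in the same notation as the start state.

at (13,-3), heading east

begin: at (1,-3), heading east
t=1 straight(4) ⇒ at (5,-3), heading east
t=2 straight(4) ⇒ at (9,-3), heading east
t=3 straight(4) ⇒ at (13,-3), heading east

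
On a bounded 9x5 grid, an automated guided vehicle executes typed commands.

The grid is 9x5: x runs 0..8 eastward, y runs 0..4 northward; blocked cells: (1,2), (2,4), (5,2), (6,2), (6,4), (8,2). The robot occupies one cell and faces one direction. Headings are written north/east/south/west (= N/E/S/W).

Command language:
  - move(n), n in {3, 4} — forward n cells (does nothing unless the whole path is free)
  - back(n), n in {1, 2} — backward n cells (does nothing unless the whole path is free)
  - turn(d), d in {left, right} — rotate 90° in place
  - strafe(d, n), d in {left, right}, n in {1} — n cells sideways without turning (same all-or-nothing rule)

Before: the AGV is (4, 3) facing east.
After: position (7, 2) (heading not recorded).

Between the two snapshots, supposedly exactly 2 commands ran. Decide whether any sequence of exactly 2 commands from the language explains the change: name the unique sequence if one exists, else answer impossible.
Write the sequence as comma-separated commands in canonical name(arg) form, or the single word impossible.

key: order matters: swapping move(3) and strafe(right, 1) lands elsewhere
from: (4, 3) facing east
step 1 (move(3)): (7, 3) facing east
step 2 (strafe(right, 1)): (7, 2) facing east
uniquely the one of 64 2-step routes that fits.

move(3), strafe(right, 1)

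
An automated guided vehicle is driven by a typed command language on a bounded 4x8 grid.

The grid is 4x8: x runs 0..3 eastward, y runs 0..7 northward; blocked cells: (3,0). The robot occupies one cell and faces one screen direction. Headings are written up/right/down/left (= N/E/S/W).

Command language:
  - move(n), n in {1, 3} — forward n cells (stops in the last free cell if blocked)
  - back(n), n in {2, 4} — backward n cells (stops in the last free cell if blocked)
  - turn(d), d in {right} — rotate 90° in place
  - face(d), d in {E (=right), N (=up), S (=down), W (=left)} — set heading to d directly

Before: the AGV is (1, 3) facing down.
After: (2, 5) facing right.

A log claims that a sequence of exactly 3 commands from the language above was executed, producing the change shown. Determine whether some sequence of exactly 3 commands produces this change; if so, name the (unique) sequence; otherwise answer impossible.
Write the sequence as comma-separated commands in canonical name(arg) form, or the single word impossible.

back(2), face(E), move(1)

key: cell and facing (now E) both changed — the 3 commands mix motion and turning
begin: (1, 3) facing down
[1] after back(2): (1, 5) facing down
[2] after face(E): (1, 5) facing right
[3] after move(1): (2, 5) facing right
all 729 alternatives checked — unique.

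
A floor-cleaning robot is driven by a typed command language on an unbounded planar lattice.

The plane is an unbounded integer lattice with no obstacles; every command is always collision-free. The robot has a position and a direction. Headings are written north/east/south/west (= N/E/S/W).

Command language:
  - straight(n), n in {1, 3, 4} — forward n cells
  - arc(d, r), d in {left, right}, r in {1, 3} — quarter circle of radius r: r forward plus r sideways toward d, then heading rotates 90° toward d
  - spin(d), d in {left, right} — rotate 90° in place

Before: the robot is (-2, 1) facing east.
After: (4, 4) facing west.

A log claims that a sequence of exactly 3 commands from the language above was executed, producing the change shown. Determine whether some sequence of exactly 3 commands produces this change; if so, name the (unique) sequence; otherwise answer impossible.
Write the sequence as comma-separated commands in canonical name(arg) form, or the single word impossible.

key: cell and facing (now W) both changed — the 3 commands mix motion and turning
start: (-2, 1) facing east
t=1 straight(3) ⇒ (1, 1) facing east
t=2 arc(left, 3) ⇒ (4, 4) facing north
t=3 spin(left) ⇒ (4, 4) facing west
uniquely the one of 729 3-step routes that fits.

straight(3), arc(left, 3), spin(left)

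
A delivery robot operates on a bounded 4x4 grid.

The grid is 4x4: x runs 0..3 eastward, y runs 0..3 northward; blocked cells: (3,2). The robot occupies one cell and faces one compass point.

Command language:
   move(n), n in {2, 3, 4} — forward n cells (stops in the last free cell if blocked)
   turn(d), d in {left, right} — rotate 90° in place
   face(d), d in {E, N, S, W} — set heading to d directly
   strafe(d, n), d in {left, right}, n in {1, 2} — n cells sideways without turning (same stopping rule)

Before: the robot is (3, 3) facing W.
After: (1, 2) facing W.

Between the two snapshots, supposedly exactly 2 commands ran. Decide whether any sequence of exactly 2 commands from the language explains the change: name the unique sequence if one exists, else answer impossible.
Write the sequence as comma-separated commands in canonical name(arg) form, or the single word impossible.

move(2), strafe(left, 1)

key: heading stays W — no command in the sequence turns
begin: (3, 3) facing W
step 1 (move(2)): (1, 3) facing W
step 2 (strafe(left, 1)): (1, 2) facing W
uniquely the one of 169 2-step routes that fits.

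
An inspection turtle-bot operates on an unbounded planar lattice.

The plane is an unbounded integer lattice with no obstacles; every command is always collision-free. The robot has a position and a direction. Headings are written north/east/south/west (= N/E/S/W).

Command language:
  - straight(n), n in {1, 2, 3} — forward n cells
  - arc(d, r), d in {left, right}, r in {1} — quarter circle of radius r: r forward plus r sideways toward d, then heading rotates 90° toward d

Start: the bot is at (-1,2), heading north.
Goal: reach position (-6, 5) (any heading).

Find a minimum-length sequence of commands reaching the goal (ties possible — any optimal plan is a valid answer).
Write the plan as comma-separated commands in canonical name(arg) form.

t0: at (-1,2), heading north
t=1 straight(3) ⇒ at (-1,5), heading north
t=2 arc(left, 1) ⇒ at (-2,6), heading west
t=3 straight(3) ⇒ at (-5,6), heading west
t=4 arc(left, 1) ⇒ at (-6,5), heading south
no 3-step plan works, so 4 is optimal.

straight(3), arc(left, 1), straight(3), arc(left, 1)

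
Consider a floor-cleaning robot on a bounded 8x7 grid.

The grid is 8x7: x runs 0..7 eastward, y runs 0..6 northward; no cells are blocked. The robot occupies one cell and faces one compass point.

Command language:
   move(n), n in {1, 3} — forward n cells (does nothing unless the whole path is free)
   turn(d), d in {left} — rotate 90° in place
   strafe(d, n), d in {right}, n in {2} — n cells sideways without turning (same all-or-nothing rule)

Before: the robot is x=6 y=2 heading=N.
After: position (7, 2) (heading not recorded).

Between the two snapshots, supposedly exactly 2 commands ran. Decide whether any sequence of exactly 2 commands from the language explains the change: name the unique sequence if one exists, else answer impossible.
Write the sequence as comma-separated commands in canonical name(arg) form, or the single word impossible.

impossible

all 16 sequences checked — none match.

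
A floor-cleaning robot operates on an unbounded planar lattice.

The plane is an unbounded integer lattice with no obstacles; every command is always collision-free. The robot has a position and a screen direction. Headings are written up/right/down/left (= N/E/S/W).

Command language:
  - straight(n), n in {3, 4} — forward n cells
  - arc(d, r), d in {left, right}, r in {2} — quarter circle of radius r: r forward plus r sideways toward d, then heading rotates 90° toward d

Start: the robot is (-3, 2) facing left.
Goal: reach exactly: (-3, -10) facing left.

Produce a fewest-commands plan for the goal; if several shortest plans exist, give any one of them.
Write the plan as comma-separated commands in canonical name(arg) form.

from: (-3, 2) facing left
1. arc(left, 2) → (-5, 0) facing down
2. arc(left, 2) → (-3, -2) facing right
3. arc(right, 2) → (-1, -4) facing down
4. straight(4) → (-1, -8) facing down
5. arc(right, 2) → (-3, -10) facing left
shorter routes all fall short; 5 is best.

arc(left, 2), arc(left, 2), arc(right, 2), straight(4), arc(right, 2)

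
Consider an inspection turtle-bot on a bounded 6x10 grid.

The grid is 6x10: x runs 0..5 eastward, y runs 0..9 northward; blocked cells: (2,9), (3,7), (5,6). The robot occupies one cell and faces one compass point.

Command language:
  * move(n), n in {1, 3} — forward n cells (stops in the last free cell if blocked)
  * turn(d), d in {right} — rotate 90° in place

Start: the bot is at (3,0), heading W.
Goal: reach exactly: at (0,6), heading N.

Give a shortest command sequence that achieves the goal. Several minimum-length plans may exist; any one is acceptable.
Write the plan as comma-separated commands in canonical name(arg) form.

move(3), turn(right), move(3), move(3)

start: at (3,0), heading W
step 1 (move(3)): at (0,0), heading W
step 2 (turn(right)): at (0,0), heading N
step 3 (move(3)): at (0,3), heading N
step 4 (move(3)): at (0,6), heading N
shorter routes all fall short; 4 is best.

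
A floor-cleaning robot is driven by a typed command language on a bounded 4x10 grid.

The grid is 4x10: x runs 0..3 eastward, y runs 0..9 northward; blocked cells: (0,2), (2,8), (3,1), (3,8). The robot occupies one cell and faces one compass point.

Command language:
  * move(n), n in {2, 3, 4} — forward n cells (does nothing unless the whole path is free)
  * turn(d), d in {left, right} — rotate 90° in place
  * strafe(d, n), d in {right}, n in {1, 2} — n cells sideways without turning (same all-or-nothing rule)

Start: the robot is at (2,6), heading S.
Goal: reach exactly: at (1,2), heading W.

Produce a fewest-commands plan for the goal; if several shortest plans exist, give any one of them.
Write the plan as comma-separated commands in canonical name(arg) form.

strafe(right, 1), move(4), turn(right)

from: at (2,6), heading S
t=1 strafe(right, 1) ⇒ at (1,6), heading S
t=2 move(4) ⇒ at (1,2), heading S
t=3 turn(right) ⇒ at (1,2), heading W
nothing shorter than 3 reaches the goal.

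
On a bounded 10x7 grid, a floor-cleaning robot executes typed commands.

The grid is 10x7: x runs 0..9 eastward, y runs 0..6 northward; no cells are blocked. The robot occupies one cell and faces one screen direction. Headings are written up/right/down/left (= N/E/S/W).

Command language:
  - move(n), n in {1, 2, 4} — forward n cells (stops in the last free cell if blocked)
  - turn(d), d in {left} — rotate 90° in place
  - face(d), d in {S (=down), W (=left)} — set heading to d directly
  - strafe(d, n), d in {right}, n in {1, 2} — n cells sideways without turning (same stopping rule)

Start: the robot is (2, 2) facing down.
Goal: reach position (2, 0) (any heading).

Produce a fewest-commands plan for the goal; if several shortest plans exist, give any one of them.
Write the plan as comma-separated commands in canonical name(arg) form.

move(4)

from: (2, 2) facing down
t=1 move(4) ⇒ (2, 0) facing down
nothing shorter than 1 reaches the goal.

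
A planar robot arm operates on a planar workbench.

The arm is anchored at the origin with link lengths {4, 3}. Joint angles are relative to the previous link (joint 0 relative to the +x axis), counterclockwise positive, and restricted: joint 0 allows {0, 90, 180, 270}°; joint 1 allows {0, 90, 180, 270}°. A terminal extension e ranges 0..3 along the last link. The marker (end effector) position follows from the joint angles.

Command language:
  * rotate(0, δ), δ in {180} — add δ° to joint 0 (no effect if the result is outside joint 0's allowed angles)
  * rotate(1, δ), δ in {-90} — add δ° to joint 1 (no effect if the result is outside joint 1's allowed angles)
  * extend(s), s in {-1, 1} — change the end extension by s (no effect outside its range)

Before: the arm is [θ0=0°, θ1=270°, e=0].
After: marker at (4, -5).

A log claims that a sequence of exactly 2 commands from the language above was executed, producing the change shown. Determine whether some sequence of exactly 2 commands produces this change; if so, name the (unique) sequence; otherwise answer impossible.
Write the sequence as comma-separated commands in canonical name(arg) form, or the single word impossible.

t0: [θ0=0°, θ1=270°, e=0]
t=1 extend(1) ⇒ [θ0=0°, θ1=270°, e=1]
t=2 extend(1) ⇒ [θ0=0°, θ1=270°, e=2]
uniquely the one of 16 2-step routes that fits.

extend(1), extend(1)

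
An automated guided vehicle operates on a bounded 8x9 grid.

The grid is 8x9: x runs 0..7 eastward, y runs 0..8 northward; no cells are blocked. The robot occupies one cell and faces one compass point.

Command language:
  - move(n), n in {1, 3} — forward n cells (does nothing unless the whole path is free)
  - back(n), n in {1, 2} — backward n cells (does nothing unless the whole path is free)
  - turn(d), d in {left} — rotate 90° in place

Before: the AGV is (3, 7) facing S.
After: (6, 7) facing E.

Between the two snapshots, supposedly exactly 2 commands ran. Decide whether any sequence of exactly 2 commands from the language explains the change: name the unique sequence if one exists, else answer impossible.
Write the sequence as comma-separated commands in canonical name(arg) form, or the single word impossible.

turn(left), move(3)

key: cell and facing (now E) both changed — the 2 commands mix motion and turning
t0: (3, 7) facing S
t=1 turn(left) ⇒ (3, 7) facing E
t=2 move(3) ⇒ (6, 7) facing E
no rival 2-sequence matches.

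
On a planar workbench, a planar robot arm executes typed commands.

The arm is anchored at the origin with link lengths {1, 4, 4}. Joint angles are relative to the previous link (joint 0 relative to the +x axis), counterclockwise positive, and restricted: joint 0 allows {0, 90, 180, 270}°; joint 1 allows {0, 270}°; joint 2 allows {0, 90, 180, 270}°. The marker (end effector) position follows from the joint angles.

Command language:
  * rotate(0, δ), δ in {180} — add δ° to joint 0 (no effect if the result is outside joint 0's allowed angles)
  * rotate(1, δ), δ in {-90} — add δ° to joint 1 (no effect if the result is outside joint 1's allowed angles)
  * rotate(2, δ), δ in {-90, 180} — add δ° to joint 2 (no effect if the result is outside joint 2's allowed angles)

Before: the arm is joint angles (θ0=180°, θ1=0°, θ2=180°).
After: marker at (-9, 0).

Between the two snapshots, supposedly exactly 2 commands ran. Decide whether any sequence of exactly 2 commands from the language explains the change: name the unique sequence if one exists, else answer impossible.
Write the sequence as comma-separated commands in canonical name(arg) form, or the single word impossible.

from: joint angles (θ0=180°, θ1=0°, θ2=180°)
[1] after rotate(2, -90): joint angles (θ0=180°, θ1=0°, θ2=90°)
[2] after rotate(2, -90): joint angles (θ0=180°, θ1=0°, θ2=0°)
no rival 2-sequence matches.

rotate(2, -90), rotate(2, -90)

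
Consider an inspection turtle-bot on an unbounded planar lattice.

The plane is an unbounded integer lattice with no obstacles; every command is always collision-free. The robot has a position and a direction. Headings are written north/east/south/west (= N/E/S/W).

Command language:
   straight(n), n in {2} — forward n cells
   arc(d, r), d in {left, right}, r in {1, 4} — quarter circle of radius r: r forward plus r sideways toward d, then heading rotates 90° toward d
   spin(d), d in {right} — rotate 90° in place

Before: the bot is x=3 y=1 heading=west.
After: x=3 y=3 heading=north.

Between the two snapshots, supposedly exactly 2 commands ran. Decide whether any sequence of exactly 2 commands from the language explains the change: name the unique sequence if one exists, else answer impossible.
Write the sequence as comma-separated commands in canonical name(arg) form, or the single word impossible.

key: cell and facing (now N) both changed — the 2 commands mix motion and turning
start: x=3 y=1 heading=west
1. spin(right) → x=3 y=1 heading=north
2. straight(2) → x=3 y=3 heading=north
all 36 alternatives checked — unique.

spin(right), straight(2)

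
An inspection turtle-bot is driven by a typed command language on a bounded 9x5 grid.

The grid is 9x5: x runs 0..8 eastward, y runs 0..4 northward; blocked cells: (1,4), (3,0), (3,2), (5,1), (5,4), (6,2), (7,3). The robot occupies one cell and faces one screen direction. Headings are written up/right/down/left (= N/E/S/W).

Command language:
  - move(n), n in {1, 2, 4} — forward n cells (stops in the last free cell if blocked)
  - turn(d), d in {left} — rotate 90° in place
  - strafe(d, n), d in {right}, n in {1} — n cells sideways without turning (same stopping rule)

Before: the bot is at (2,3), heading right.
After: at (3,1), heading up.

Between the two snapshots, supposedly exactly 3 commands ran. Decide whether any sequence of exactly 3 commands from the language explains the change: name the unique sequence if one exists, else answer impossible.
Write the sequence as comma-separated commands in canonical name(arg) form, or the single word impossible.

checked all 3-command options: none fits.

impossible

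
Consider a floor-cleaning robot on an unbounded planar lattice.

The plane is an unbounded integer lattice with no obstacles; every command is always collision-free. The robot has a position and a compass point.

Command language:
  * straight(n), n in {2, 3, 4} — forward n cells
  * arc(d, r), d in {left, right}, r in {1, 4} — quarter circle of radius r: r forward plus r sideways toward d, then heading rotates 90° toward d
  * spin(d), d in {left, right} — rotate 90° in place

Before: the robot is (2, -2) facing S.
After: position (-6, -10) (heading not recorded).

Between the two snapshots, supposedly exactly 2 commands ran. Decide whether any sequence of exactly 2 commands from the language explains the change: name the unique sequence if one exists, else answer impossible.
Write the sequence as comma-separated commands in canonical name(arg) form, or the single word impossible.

key: order matters: swapping arc(right, 4) and arc(left, 4) lands elsewhere
from: (2, -2) facing S
1. arc(right, 4) → (-2, -6) facing W
2. arc(left, 4) → (-6, -10) facing S
no rival 2-sequence matches.

arc(right, 4), arc(left, 4)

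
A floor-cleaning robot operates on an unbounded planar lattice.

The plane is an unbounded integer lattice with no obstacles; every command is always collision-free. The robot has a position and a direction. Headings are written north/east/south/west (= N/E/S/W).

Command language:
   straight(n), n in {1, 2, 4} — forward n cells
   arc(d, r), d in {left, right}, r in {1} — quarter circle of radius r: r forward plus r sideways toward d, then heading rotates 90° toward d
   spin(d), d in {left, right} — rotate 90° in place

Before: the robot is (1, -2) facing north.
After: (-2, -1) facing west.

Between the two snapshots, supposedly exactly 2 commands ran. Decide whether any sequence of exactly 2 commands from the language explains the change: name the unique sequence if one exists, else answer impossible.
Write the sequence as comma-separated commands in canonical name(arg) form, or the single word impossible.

key: cell and facing (now W) both changed — the 2 commands mix motion and turning
begin: (1, -2) facing north
t=1 arc(left, 1) ⇒ (0, -1) facing west
t=2 straight(2) ⇒ (-2, -1) facing west
no rival 2-sequence matches.

arc(left, 1), straight(2)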